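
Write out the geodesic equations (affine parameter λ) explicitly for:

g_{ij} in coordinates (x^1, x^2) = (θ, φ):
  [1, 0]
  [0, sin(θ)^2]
Geodesic equation: d^2x^k/dλ^2 + Γ^k_{ij} (dx^i/dλ)(dx^j/dλ) = 0.
Non-zero Christoffel symbols:
Γ^θ_{φ φ} = -sin(2*θ)/2
Γ^φ_{θ φ} = 1/tan(θ)
Substituting (the symmetric pair Γ^k_{ij}, Γ^k_{ji} combines into a factor 2):
d^2θ/dλ^2 - (sin(2*θ)/2) (dφ/dλ)^2 = 0
d^2φ/dλ^2 + (2/tan(θ)) (dθ/dλ)(dφ/dλ) = 0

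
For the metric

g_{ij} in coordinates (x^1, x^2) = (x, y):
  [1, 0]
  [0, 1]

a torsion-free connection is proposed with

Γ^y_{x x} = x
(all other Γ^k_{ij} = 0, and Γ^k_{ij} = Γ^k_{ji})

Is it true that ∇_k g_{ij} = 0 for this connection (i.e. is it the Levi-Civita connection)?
Using ∇_k g_{ij} = ∂_k g_{ij} - Γ^m_{ki} g_{mj} - Γ^m_{kj} g_{im}:
∇_x g_{xy} = (0) - (x) - (0) = -x ≠ 0
So the connection is not metric compatible (it is not the Levi-Civita connection).
No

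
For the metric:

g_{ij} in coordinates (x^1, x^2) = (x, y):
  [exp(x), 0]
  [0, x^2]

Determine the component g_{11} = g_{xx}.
With x^1 = x, x^2 = y, g_{11} = g_{xx} is the row-1, column-1 entry of the matrix.
g_{11} = exp(x)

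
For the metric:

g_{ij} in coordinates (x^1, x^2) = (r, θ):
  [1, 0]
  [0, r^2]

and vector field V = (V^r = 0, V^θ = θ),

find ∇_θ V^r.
Non-zero Christoffel symbols:
Γ^r_{θ θ} = -r
Γ^θ_{r θ} = 1/r
∇_θ V^r = ∂_θ V^r + Γ^r_{θ j} V^j
  = (0) + (0)(0) + (-r)(θ)
  = -r*θ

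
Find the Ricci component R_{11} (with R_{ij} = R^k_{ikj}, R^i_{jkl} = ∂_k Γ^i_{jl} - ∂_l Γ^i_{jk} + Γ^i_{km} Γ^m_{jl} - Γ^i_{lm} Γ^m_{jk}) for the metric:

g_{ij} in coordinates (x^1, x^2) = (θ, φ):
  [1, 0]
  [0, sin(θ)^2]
Non-zero Christoffel symbols (Γ^k_{ij} = Γ^k_{ji}):
Γ^θ_{φ φ} = -sin(2*θ)/2
Γ^φ_{θ φ} = 1/tan(θ)
R^θ_{θ θ θ} = 0 (a repeated index in an antisymmetric pair)
R^φ_{θ φ θ} = ∂_φ Γ^φ_{θ θ} - ∂_θ Γ^φ_{θ φ} + Γ^φ_{φ m} Γ^m_{θ θ} - Γ^φ_{θ m} Γ^m_{θ φ}
  = (0) - (-1/sin(θ)^2) + (0) - (1/tan(θ)^2) = 1
R_{θθ} = R^θ_{θ θ θ} + R^φ_{θ φ θ} = (0) + (1) = 1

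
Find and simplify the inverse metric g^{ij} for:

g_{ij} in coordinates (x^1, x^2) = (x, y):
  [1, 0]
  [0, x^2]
The metric is diagonal, so g^{ij} is diagonal with entries 1/g_{ii}: diag(1, 1/(x^2)).
g^{ij}:
  [1, 0]
  [0, 1/x^2]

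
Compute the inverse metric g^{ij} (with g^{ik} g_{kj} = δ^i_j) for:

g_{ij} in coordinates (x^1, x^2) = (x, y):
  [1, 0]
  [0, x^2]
The metric is diagonal, so g^{ij} is diagonal with entries 1/g_{ii}: diag(1, 1/(x^2)).
g^{ij}:
  [1, 0]
  [0, 1/x^2]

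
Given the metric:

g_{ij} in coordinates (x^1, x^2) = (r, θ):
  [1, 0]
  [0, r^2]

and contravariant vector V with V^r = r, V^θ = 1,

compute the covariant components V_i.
V_i = g_{ij} V^j:
V_r = (1)(r) + (0)(1) = r
V_θ = (0)(r) + (r^2)(1) = r^2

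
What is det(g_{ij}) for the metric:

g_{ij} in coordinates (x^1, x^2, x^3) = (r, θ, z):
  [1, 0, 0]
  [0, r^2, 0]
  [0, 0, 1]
Diagonal metric: det(g) = g_{11}·g_{22}·g_{33}
= (1)·(r^2)·(1)
det(g) = r^2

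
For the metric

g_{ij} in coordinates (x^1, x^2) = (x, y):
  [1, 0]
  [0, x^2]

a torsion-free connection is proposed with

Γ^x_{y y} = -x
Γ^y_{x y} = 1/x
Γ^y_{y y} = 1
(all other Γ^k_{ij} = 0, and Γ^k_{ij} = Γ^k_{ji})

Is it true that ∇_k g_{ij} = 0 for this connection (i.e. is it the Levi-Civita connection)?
Using ∇_k g_{ij} = ∂_k g_{ij} - Γ^m_{ki} g_{mj} - Γ^m_{kj} g_{im}:
∇_y g_{yy} = (0) - (x^2) - (x^2) = -2*x^2 ≠ 0
So the connection is not metric compatible (it is not the Levi-Civita connection).
No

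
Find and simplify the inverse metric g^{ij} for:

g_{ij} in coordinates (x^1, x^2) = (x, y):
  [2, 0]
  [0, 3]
The metric is diagonal, so g^{ij} is diagonal with entries 1/g_{ii}: diag(1/2, 1/3).
g^{ij}:
  [1/2, 0]
  [0, 1/3]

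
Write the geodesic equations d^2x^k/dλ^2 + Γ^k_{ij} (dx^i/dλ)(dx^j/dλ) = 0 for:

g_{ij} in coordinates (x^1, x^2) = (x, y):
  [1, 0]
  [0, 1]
Geodesic equation: d^2x^k/dλ^2 + Γ^k_{ij} (dx^i/dλ)(dx^j/dλ) = 0.
All Christoffel symbols vanish, so the geodesics are straight lines:
d^2x/dλ^2 = 0
d^2y/dλ^2 = 0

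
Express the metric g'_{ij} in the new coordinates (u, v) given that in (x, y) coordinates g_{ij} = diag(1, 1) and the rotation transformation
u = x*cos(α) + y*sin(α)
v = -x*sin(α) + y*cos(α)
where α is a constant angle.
Invert the transformation: x = u*cos(α) - v*sin(α), y = u*sin(α) + v*cos(α)
g'_{ij} = (∂x^k/∂x'^i)(∂x^l/∂x'^j) g_{kl}; with g_{kl} = δ_{kl} this is Σ_k (∂x^k/∂x'^i)(∂x^k/∂x'^j).
Jacobian: ∂x/∂u = cos(α), ∂x/∂v = -sin(α), ∂y/∂u = sin(α), ∂y/∂v = cos(α)
g'_{uu} = (cos(α))(cos(α)) + (sin(α))(sin(α)) = 1
g'_{uv} = (cos(α))(-sin(α)) + (sin(α))(cos(α)) = 0
g'_{vv} = (-sin(α))(-sin(α)) + (cos(α))(cos(α)) = 1
g'_{ij} = diag(1, 1)
The Euclidean metric is invariant under rotations.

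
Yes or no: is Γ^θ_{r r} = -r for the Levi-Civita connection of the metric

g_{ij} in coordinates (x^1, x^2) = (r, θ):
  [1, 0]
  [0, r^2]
Γ^θ_{r r} = (1/2) g^{θθ} (∂_r g_{θr} + ∂_r g_{θr} - ∂_θ g_{rr}) = (1/2)(1/r^2)((0) + (0) - (0)) = 0
This differs from the proposed value -r.
No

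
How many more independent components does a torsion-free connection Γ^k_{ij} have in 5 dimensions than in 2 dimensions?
Independent components in n dimensions: n × n(n+1)/2 = n^2(n+1)/2.
5D: 5 × 15 = 75
2D: 2 × 3 = 6
Difference = 75 - 6 = 69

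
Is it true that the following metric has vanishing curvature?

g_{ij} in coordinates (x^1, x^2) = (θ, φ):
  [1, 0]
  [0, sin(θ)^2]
Non-zero Christoffel symbols:
Γ^θ_{φ φ} = -sin(2*θ)/2
Γ^φ_{θ φ} = 1/tan(θ)
Ricci tensor: R_{θθ} = 1, R_{θφ} = 0, R_{φφ} = sin(θ)^2
The Ricci tensor is non-zero, so the Riemann tensor is non-zero: not flat.
No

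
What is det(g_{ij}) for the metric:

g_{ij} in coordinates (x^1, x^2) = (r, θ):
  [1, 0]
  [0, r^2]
For a 2×2 metric: det(g) = g_{11}·g_{22} - g_{12}·g_{21}
= (1)·(r^2) - (0)·(0)
= r^2 - 0
det(g) = r^2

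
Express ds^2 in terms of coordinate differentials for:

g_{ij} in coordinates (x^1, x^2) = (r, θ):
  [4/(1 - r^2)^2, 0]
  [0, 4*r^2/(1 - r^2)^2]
ds^2 = g_{ij} dx^i dx^j; only the non-zero components contribute.
ds^2 = (4/(1 - r^2)^2) dr^2 + (4*r^2/(1 - r^2)^2) dθ^2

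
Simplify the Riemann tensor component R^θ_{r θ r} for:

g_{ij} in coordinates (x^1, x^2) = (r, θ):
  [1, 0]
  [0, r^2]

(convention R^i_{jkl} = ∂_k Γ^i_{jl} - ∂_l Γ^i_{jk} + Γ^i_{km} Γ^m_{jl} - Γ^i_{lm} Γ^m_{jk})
Non-zero Christoffel symbols (Γ^k_{ij} = Γ^k_{ji}):
Γ^r_{θ θ} = -r
Γ^θ_{r θ} = 1/r
R^θ_{r θ r} = ∂_θ Γ^θ_{r r} - ∂_r Γ^θ_{r θ} + Γ^θ_{θ m} Γ^m_{r r} - Γ^θ_{r m} Γ^m_{r θ}
  = (0) - (-1/r^2) + (0) - (1/r^2) = 0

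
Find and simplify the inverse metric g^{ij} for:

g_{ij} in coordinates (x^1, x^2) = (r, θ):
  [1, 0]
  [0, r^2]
The metric is diagonal, so g^{ij} is diagonal with entries 1/g_{ii}: diag(1, 1/(r^2)).
g^{ij}:
  [1, 0]
  [0, 1/r^2]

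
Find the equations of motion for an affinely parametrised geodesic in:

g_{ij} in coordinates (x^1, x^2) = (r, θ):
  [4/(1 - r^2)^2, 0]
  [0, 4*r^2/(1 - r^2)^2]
Geodesic equation: d^2x^k/dλ^2 + Γ^k_{ij} (dx^i/dλ)(dx^j/dλ) = 0.
Non-zero Christoffel symbols:
Γ^r_{r r} = 2*r/(1 - r^2)
Γ^r_{θ θ} = (r^3 + r)/(r^2 - 1)
Γ^θ_{r θ} = (-r^2 - 1)/(r^3 - r)
Substituting (the symmetric pair Γ^k_{ij}, Γ^k_{ji} combines into a factor 2):
d^2r/dλ^2 + (2*r/(1 - r^2)) (dr/dλ)^2 + ((r^3 + r)/(r^2 - 1)) (dθ/dλ)^2 = 0
d^2θ/dλ^2 + ((-2*r^2 - 2)/(r^3 - r)) (dr/dλ)(dθ/dλ) = 0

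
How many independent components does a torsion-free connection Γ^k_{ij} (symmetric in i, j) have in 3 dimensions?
Γ^k_{ij} has n choices for the upper index and n(n+1)/2 independent symmetric lower index pairs.
Total = 3 × 3×4/2 = 3 × 6 = 18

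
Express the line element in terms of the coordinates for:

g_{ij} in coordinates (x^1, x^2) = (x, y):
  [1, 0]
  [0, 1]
ds^2 = g_{ij} dx^i dx^j; only the non-zero components contribute.
ds^2 = dx^2 + dy^2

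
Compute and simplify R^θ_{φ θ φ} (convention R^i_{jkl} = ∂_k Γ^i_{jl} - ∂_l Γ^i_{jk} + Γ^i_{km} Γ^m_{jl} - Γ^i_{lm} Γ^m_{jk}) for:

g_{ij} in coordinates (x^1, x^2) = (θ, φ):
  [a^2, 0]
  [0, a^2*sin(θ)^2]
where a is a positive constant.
Non-zero Christoffel symbols (Γ^k_{ij} = Γ^k_{ji}):
Γ^θ_{φ φ} = -sin(2*θ)/2
Γ^φ_{θ φ} = 1/tan(θ)
R^θ_{φ θ φ} = ∂_θ Γ^θ_{φ φ} - ∂_φ Γ^θ_{φ θ} + Γ^θ_{θ m} Γ^m_{φ φ} - Γ^θ_{φ m} Γ^m_{φ θ}
  = (-cos(2*θ)) - (0) + (0) - (-cos(θ)^2) = sin(θ)^2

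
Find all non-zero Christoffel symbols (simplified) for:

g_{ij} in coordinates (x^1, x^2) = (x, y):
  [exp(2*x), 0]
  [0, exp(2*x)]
Using Γ^k_{ij} = (1/2) g^{km} (∂_i g_{mj} + ∂_j g_{mi} - ∂_m g_{ij}); the metric is diagonal, so only the m = k term contributes.
Non-zero symbols (using the symmetry Γ^k_{ij} = Γ^k_{ji}):
Γ^x_{x x} = (1/2) g^{xx} (∂_x g_{xx} + ∂_x g_{xx} - ∂_x g_{xx}) = (1/2)(exp(-2*x))((2*exp(2*x)) + (2*exp(2*x)) - (2*exp(2*x))) = 1
Γ^x_{y y} = (1/2) g^{xx} (∂_y g_{xy} + ∂_y g_{xy} - ∂_x g_{yy}) = (1/2)(exp(-2*x))((0) + (0) - (2*exp(2*x))) = -1
Γ^y_{x y} = (1/2) g^{yy} (∂_x g_{yy} + ∂_y g_{yx} - ∂_y g_{xy}) = (1/2)(exp(-2*x))((2*exp(2*x)) + (0) - (0)) = 1
All other Christoffel symbols are zero.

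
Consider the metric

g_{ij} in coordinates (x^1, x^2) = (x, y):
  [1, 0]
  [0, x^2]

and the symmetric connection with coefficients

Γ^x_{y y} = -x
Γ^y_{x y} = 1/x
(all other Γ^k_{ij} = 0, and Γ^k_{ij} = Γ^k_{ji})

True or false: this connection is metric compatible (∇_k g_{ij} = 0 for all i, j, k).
Using ∇_k g_{ij} = ∂_k g_{ij} - Γ^m_{ki} g_{mj} - Γ^m_{kj} g_{im}:
e.g. ∇_x g_{yy} = (2*x) - (x) - (x) = 0
Every component ∇_k g_{ij} vanishes: the connection is metric compatible.
True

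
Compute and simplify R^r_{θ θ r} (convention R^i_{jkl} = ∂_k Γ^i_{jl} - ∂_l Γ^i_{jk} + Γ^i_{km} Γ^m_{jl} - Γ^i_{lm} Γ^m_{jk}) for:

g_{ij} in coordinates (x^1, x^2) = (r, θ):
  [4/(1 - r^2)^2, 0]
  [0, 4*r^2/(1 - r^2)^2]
Non-zero Christoffel symbols (Γ^k_{ij} = Γ^k_{ji}):
Γ^r_{r r} = 2*r/(1 - r^2)
Γ^r_{θ θ} = (r^3 + r)/(r^2 - 1)
Γ^θ_{r θ} = (-r^2 - 1)/(r^3 - r)
R^r_{θ θ r} = ∂_θ Γ^r_{θ r} - ∂_r Γ^r_{θ θ} + Γ^r_{θ m} Γ^m_{θ r} - Γ^r_{r m} Γ^m_{θ θ}
  = (0) - ((r^4 - 4*r^2 - 1)/(r^2 - 1)^2) + (-(r^2 + 1)^2/(r^2 - 1)^2) - (-2*r^2*(r^2 + 1)/(r^2 - 1)^2) = 4*r^2/(r^2 - 1)^2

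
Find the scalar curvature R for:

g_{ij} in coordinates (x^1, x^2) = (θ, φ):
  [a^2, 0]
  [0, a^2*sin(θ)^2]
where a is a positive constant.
Non-zero Christoffel symbols (Γ^k_{ij} = Γ^k_{ji}):
Γ^θ_{φ φ} = -sin(2*θ)/2
Γ^φ_{θ φ} = 1/tan(θ)
Ricci tensor (R_{ij} = R^k_{ikj}): R_{θθ} = 1, R_{θφ} = 0, R_{φφ} = sin(θ)^2
Inverse metric: g^{θθ} = 1/a^2, g^{φφ} = 1/(a^2*sin(θ)^2)
R = g^{ij} R_{ij} = (1/a^2)(1) + (1/(a^2*sin(θ)^2))(sin(θ)^2) = 2/a^2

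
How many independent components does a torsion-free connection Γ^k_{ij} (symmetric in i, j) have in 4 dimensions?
Γ^k_{ij} has n choices for the upper index and n(n+1)/2 independent symmetric lower index pairs.
Total = 4 × 4×5/2 = 4 × 10 = 40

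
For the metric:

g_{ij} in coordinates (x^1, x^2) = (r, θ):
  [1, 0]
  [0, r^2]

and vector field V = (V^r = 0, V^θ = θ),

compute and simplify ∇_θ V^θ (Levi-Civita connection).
Non-zero Christoffel symbols:
Γ^r_{θ θ} = -r
Γ^θ_{r θ} = 1/r
∇_θ V^θ = ∂_θ V^θ + Γ^θ_{θ j} V^j
  = (1) + (1/r)(0) + (0)(θ)
  = 1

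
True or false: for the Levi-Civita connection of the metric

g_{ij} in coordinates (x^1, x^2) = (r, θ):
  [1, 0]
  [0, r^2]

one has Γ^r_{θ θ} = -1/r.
Γ^r_{θ θ} = (1/2) g^{rr} (∂_θ g_{rθ} + ∂_θ g_{rθ} - ∂_r g_{θθ}) = (1/2)(1)((0) + (0) - (2*r)) = -r
This differs from the proposed value -1/r.
False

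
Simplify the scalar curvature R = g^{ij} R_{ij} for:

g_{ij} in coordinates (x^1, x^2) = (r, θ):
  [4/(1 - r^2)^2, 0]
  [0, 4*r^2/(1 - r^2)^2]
Non-zero Christoffel symbols (Γ^k_{ij} = Γ^k_{ji}):
Γ^r_{r r} = 2*r/(1 - r^2)
Γ^r_{θ θ} = (r^3 + r)/(r^2 - 1)
Γ^θ_{r θ} = (-r^2 - 1)/(r^3 - r)
Ricci tensor (R_{ij} = R^k_{ikj}): R_{rr} = -4/(r^2 - 1)^2, R_{rθ} = 0, R_{θθ} = -4*r^2/(r^2 - 1)^2
Inverse metric: g^{rr} = (1 - r^2)^2/4, g^{θθ} = (1 - r^2)^2/(4*r^2)
R = g^{ij} R_{ij} = ((1 - r^2)^2/4)(-4/(r^2 - 1)^2) + ((1 - r^2)^2/(4*r^2))(-4*r^2/(r^2 - 1)^2) = -2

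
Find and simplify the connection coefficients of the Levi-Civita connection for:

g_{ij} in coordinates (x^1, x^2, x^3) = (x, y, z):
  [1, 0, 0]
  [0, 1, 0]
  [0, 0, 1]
Using Γ^k_{ij} = (1/2) g^{km} (∂_i g_{mj} + ∂_j g_{mi} - ∂_m g_{ij}); the metric is diagonal, so only the m = k term contributes.
Every metric component is constant, so all ∂_m g_{ij} = 0 and every Christoffel symbol vanishes.
All Christoffel symbols are zero.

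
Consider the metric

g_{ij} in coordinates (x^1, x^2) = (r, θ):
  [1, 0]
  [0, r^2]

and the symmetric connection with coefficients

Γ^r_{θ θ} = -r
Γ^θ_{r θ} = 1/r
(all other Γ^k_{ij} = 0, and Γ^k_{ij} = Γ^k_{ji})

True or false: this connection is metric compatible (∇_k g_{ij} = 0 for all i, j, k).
Using ∇_k g_{ij} = ∂_k g_{ij} - Γ^m_{ki} g_{mj} - Γ^m_{kj} g_{im}:
e.g. ∇_r g_{θθ} = (2*r) - (r) - (r) = 0
Every component ∇_k g_{ij} vanishes: the connection is metric compatible.
True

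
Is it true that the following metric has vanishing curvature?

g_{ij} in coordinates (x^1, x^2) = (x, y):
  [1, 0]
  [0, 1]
All metric components are constant, so every Christoffel symbol vanishes and R^i_{jkl} = 0.
Yes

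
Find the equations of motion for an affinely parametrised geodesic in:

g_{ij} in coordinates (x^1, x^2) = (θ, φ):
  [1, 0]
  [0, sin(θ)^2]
Geodesic equation: d^2x^k/dλ^2 + Γ^k_{ij} (dx^i/dλ)(dx^j/dλ) = 0.
Non-zero Christoffel symbols:
Γ^θ_{φ φ} = -sin(2*θ)/2
Γ^φ_{θ φ} = 1/tan(θ)
Substituting (the symmetric pair Γ^k_{ij}, Γ^k_{ji} combines into a factor 2):
d^2θ/dλ^2 - (sin(2*θ)/2) (dφ/dλ)^2 = 0
d^2φ/dλ^2 + (2/tan(θ)) (dθ/dλ)(dφ/dλ) = 0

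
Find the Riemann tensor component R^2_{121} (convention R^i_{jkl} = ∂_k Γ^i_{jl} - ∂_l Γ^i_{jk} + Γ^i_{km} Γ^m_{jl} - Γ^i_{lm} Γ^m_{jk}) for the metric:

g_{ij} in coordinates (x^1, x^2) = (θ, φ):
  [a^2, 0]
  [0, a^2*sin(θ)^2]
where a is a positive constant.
Non-zero Christoffel symbols (Γ^k_{ij} = Γ^k_{ji}):
Γ^θ_{φ φ} = -sin(2*θ)/2
Γ^φ_{θ φ} = 1/tan(θ)
R^φ_{θ φ θ} = ∂_φ Γ^φ_{θ θ} - ∂_θ Γ^φ_{θ φ} + Γ^φ_{φ m} Γ^m_{θ θ} - Γ^φ_{θ m} Γ^m_{θ φ}
  = (0) - (-1/sin(θ)^2) + (0) - (1/tan(θ)^2) = 1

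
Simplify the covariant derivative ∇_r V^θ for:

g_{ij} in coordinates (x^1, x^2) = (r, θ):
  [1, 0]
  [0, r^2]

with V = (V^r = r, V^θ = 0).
Non-zero Christoffel symbols:
Γ^r_{θ θ} = -r
Γ^θ_{r θ} = 1/r
∇_r V^θ = ∂_r V^θ + Γ^θ_{r j} V^j
  = (0) + (0)(r) + (1/r)(0)
  = 0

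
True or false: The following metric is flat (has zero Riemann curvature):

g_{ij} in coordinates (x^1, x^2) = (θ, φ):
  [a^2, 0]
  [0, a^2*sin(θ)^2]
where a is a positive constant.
Non-zero Christoffel symbols:
Γ^θ_{φ φ} = -sin(2*θ)/2
Γ^φ_{θ φ} = 1/tan(θ)
Ricci tensor: R_{θθ} = 1, R_{θφ} = 0, R_{φφ} = sin(θ)^2
The Ricci tensor is non-zero, so the Riemann tensor is non-zero: not flat.
False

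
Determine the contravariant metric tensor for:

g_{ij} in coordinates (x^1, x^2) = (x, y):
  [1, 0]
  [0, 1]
The metric is diagonal, so g^{ij} is diagonal with entries 1/g_{ii}: diag(1, 1).
g^{ij}:
  [1, 0]
  [0, 1]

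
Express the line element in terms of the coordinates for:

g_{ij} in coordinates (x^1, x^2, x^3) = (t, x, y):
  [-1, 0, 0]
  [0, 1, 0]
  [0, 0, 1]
ds^2 = g_{ij} dx^i dx^j; only the non-zero components contribute.
ds^2 = -dt^2 + dx^2 + dy^2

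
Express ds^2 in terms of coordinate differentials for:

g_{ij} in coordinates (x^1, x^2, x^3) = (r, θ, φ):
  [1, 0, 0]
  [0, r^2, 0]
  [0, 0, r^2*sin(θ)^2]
ds^2 = g_{ij} dx^i dx^j; only the non-zero components contribute.
ds^2 = dr^2 + r^2 dθ^2 + r^2*sin(θ)^2 dφ^2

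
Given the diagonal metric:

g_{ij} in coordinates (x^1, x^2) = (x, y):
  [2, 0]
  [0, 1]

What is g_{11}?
With x^1 = x, x^2 = y, g_{11} = g_{xx} is the row-1, column-1 entry of the matrix.
g_{11} = 2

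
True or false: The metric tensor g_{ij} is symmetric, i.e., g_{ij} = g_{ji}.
By definition the metric is a symmetric bilinear form, g_{ij} = g_{ji}.
True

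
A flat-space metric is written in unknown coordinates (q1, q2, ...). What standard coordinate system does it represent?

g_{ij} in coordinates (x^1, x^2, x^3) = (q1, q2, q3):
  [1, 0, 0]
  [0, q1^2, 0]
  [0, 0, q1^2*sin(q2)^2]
The line element ds^2 = dq1^2 + q1^2 dq2^2 + q1^2 sin(q2)^2 dq3^2 is dr^2 + r^2 dθ^2 + r^2 sin(θ)^2 dφ^2 with q1 = r, q2 = θ, q3 = φ.
spherical coordinates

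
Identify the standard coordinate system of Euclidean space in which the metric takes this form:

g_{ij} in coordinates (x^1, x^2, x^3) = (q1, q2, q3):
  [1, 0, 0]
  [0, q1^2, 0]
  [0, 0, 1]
The line element ds^2 = dq1^2 + q1^2 dq2^2 + dq3^2 is dr^2 + r^2 dθ^2 + dz^2 with q1 = r, q2 = θ, q3 = z.
cylindrical coordinates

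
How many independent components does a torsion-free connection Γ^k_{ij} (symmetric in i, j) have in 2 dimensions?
Γ^k_{ij} has n choices for the upper index and n(n+1)/2 independent symmetric lower index pairs.
Total = 2 × 2×3/2 = 2 × 3 = 6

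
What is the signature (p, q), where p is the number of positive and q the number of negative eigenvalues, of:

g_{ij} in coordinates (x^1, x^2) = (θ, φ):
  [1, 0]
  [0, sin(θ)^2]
The metric is diagonal, so its eigenvalues are the diagonal entries: 1, sin(θ)^2 (at a generic point, where coordinate-dependent entries are positive).
2 positive, 0 negative.
(2, 0) - Riemannian (positive definite)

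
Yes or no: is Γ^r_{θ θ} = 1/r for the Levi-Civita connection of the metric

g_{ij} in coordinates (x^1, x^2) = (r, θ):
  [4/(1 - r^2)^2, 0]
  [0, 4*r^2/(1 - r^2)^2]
Γ^r_{θ θ} = (1/2) g^{rr} (∂_θ g_{rθ} + ∂_θ g_{rθ} - ∂_r g_{θθ}) = (1/2)((1 - r^2)^2/4)((0) + (0) - (-8*(r^3 + r)/(r^2 - 1)^3)) = (r^3 + r)/(r^2 - 1)
This differs from the proposed value 1/r.
No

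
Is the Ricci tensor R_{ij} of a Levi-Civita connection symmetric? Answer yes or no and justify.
R_{ij} = R^k_{ikj}; the pair symmetry R_{kilj} = R_{ljki} gives R_{ij} = R_{ji}.
Yes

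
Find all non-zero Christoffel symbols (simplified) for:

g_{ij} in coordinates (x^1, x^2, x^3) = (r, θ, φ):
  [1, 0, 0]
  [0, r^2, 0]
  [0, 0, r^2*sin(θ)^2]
Using Γ^k_{ij} = (1/2) g^{km} (∂_i g_{mj} + ∂_j g_{mi} - ∂_m g_{ij}); the metric is diagonal, so only the m = k term contributes.
Non-zero symbols (using the symmetry Γ^k_{ij} = Γ^k_{ji}):
Γ^r_{θ θ} = (1/2) g^{rr} (∂_θ g_{rθ} + ∂_θ g_{rθ} - ∂_r g_{θθ}) = (1/2)(1)((0) + (0) - (2*r)) = -r
Γ^r_{φ φ} = (1/2) g^{rr} (∂_φ g_{rφ} + ∂_φ g_{rφ} - ∂_r g_{φφ}) = (1/2)(1)((0) + (0) - (2*r*sin(θ)^2)) = -r*sin(θ)^2
Γ^θ_{r θ} = (1/2) g^{θθ} (∂_r g_{θθ} + ∂_θ g_{θr} - ∂_θ g_{rθ}) = (1/2)(1/r^2)((2*r) + (0) - (0)) = 1/r
Γ^θ_{φ φ} = (1/2) g^{θθ} (∂_φ g_{θφ} + ∂_φ g_{θφ} - ∂_θ g_{φφ}) = (1/2)(1/r^2)((0) + (0) - (r^2*sin(2*θ))) = -sin(2*θ)/2
Γ^φ_{r φ} = (1/2) g^{φφ} (∂_r g_{φφ} + ∂_φ g_{φr} - ∂_φ g_{rφ}) = (1/2)(1/(r^2*sin(θ)^2))((2*r*sin(θ)^2) + (0) - (0)) = 1/r
Γ^φ_{θ φ} = (1/2) g^{φφ} (∂_θ g_{φφ} + ∂_φ g_{φθ} - ∂_φ g_{θφ}) = (1/2)(1/(r^2*sin(θ)^2))((r^2*sin(2*θ)) + (0) - (0)) = 1/tan(θ)
All other Christoffel symbols are zero.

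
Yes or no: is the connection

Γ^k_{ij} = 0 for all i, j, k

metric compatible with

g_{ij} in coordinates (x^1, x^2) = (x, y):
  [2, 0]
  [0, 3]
Using ∇_k g_{ij} = ∂_k g_{ij} - Γ^m_{ki} g_{mj} - Γ^m_{kj} g_{im}:
e.g. ∇_y g_{xx} = (0) - (0) - (0) = 0
Every component ∇_k g_{ij} vanishes: the connection is metric compatible.
Yes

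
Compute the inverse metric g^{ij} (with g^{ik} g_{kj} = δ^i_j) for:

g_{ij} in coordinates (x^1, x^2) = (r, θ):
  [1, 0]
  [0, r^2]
The metric is diagonal, so g^{ij} is diagonal with entries 1/g_{ii}: diag(1, 1/(r^2)).
g^{ij}:
  [1, 0]
  [0, 1/r^2]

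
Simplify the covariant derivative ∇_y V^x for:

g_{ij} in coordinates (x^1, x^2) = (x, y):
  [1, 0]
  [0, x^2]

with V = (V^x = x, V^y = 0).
Non-zero Christoffel symbols:
Γ^x_{y y} = -x
Γ^y_{x y} = 1/x
∇_y V^x = ∂_y V^x + Γ^x_{y j} V^j
  = (0) + (0)(x) + (-x)(0)
  = 0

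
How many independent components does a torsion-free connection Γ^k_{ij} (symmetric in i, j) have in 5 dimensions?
Γ^k_{ij} has n choices for the upper index and n(n+1)/2 independent symmetric lower index pairs.
Total = 5 × 5×6/2 = 5 × 15 = 75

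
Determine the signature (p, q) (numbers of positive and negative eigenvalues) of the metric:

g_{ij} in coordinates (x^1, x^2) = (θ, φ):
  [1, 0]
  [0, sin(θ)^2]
The metric is diagonal, so its eigenvalues are the diagonal entries: 1, sin(θ)^2 (at a generic point, where coordinate-dependent entries are positive).
2 positive, 0 negative.
(2, 0) - Riemannian (positive definite)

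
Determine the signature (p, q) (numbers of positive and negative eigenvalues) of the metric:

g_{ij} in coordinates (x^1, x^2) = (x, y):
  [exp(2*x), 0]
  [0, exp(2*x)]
The metric is diagonal, so its eigenvalues are the diagonal entries: exp(2*x), exp(2*x) (at a generic point, where coordinate-dependent entries are positive).
2 positive, 0 negative.
(2, 0) - Riemannian (positive definite)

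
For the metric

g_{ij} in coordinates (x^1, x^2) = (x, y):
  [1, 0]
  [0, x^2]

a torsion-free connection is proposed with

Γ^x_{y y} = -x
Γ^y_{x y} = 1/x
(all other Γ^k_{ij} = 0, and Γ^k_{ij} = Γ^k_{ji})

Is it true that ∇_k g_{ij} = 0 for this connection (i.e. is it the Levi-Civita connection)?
Using ∇_k g_{ij} = ∂_k g_{ij} - Γ^m_{ki} g_{mj} - Γ^m_{kj} g_{im}:
e.g. ∇_x g_{yy} = (2*x) - (x) - (x) = 0
Every component ∇_k g_{ij} vanishes: the connection is metric compatible.
Yes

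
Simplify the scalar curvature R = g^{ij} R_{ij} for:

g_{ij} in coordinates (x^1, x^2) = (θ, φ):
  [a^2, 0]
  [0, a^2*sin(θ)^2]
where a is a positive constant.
Non-zero Christoffel symbols (Γ^k_{ij} = Γ^k_{ji}):
Γ^θ_{φ φ} = -sin(2*θ)/2
Γ^φ_{θ φ} = 1/tan(θ)
Ricci tensor (R_{ij} = R^k_{ikj}): R_{θθ} = 1, R_{θφ} = 0, R_{φφ} = sin(θ)^2
Inverse metric: g^{θθ} = 1/a^2, g^{φφ} = 1/(a^2*sin(θ)^2)
R = g^{ij} R_{ij} = (1/a^2)(1) + (1/(a^2*sin(θ)^2))(sin(θ)^2) = 2/a^2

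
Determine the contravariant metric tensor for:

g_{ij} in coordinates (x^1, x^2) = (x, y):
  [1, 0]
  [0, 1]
The metric is diagonal, so g^{ij} is diagonal with entries 1/g_{ii}: diag(1, 1).
g^{ij}:
  [1, 0]
  [0, 1]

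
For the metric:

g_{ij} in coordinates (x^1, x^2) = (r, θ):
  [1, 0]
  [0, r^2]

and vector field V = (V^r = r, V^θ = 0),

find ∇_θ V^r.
Non-zero Christoffel symbols:
Γ^r_{θ θ} = -r
Γ^θ_{r θ} = 1/r
∇_θ V^r = ∂_θ V^r + Γ^r_{θ j} V^j
  = (0) + (0)(r) + (-r)(0)
  = 0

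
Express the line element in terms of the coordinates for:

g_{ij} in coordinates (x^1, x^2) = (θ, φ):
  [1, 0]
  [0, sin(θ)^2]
ds^2 = g_{ij} dx^i dx^j; only the non-zero components contribute.
ds^2 = dθ^2 + sin(θ)^2 dφ^2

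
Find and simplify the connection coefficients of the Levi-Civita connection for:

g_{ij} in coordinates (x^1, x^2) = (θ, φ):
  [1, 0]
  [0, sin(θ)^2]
Using Γ^k_{ij} = (1/2) g^{km} (∂_i g_{mj} + ∂_j g_{mi} - ∂_m g_{ij}); the metric is diagonal, so only the m = k term contributes.
Non-zero symbols (using the symmetry Γ^k_{ij} = Γ^k_{ji}):
Γ^θ_{φ φ} = (1/2) g^{θθ} (∂_φ g_{θφ} + ∂_φ g_{θφ} - ∂_θ g_{φφ}) = (1/2)(1)((0) + (0) - (sin(2*θ))) = -sin(2*θ)/2
Γ^φ_{θ φ} = (1/2) g^{φφ} (∂_θ g_{φφ} + ∂_φ g_{φθ} - ∂_φ g_{θφ}) = (1/2)(1/sin(θ)^2)((sin(2*θ)) + (0) - (0)) = 1/tan(θ)
All other Christoffel symbols are zero.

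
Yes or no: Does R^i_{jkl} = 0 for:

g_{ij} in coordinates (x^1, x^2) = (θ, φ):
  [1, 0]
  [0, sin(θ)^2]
Non-zero Christoffel symbols:
Γ^θ_{φ φ} = -sin(2*θ)/2
Γ^φ_{θ φ} = 1/tan(θ)
Ricci tensor: R_{θθ} = 1, R_{θφ} = 0, R_{φφ} = sin(θ)^2
The Ricci tensor is non-zero, so the Riemann tensor is non-zero: not flat.
No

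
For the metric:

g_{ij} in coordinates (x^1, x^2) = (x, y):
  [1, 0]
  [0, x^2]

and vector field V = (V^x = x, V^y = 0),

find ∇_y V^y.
Non-zero Christoffel symbols:
Γ^x_{y y} = -x
Γ^y_{x y} = 1/x
∇_y V^y = ∂_y V^y + Γ^y_{y j} V^j
  = (0) + (1/x)(x) + (0)(0)
  = 1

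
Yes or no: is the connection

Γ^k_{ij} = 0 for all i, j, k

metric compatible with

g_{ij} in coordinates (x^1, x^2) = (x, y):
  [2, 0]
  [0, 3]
Using ∇_k g_{ij} = ∂_k g_{ij} - Γ^m_{ki} g_{mj} - Γ^m_{kj} g_{im}:
e.g. ∇_y g_{xy} = (0) - (0) - (0) = 0
Every component ∇_k g_{ij} vanishes: the connection is metric compatible.
Yes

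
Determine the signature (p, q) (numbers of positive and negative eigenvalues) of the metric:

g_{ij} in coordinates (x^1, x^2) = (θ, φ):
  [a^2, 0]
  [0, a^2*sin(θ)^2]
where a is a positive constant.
The metric is diagonal, so its eigenvalues are the diagonal entries: a^2, a^2*sin(θ)^2 (at a generic point, where coordinate-dependent entries are positive).
2 positive, 0 negative.
(2, 0) - Riemannian (positive definite)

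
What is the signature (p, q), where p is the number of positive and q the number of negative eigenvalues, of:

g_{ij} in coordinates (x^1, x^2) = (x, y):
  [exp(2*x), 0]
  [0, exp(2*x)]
The metric is diagonal, so its eigenvalues are the diagonal entries: exp(2*x), exp(2*x) (at a generic point, where coordinate-dependent entries are positive).
2 positive, 0 negative.
(2, 0) - Riemannian (positive definite)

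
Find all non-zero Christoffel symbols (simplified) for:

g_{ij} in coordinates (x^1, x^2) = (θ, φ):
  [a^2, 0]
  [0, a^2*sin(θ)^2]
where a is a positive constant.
Using Γ^k_{ij} = (1/2) g^{km} (∂_i g_{mj} + ∂_j g_{mi} - ∂_m g_{ij}); the metric is diagonal, so only the m = k term contributes.
Non-zero symbols (using the symmetry Γ^k_{ij} = Γ^k_{ji}):
Γ^θ_{φ φ} = (1/2) g^{θθ} (∂_φ g_{θφ} + ∂_φ g_{θφ} - ∂_θ g_{φφ}) = (1/2)(1/a^2)((0) + (0) - (a^2*sin(2*θ))) = -sin(2*θ)/2
Γ^φ_{θ φ} = (1/2) g^{φφ} (∂_θ g_{φφ} + ∂_φ g_{φθ} - ∂_φ g_{θφ}) = (1/2)(1/(a^2*sin(θ)^2))((a^2*sin(2*θ)) + (0) - (0)) = 1/tan(θ)
All other Christoffel symbols are zero.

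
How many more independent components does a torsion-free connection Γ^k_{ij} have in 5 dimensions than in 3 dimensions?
Independent components in n dimensions: n × n(n+1)/2 = n^2(n+1)/2.
5D: 5 × 15 = 75
3D: 3 × 6 = 18
Difference = 75 - 18 = 57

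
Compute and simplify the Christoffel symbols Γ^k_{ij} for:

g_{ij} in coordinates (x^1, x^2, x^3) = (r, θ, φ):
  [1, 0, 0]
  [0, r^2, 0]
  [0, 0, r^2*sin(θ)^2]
Using Γ^k_{ij} = (1/2) g^{km} (∂_i g_{mj} + ∂_j g_{mi} - ∂_m g_{ij}); the metric is diagonal, so only the m = k term contributes.
Non-zero symbols (using the symmetry Γ^k_{ij} = Γ^k_{ji}):
Γ^r_{θ θ} = (1/2) g^{rr} (∂_θ g_{rθ} + ∂_θ g_{rθ} - ∂_r g_{θθ}) = (1/2)(1)((0) + (0) - (2*r)) = -r
Γ^r_{φ φ} = (1/2) g^{rr} (∂_φ g_{rφ} + ∂_φ g_{rφ} - ∂_r g_{φφ}) = (1/2)(1)((0) + (0) - (2*r*sin(θ)^2)) = -r*sin(θ)^2
Γ^θ_{r θ} = (1/2) g^{θθ} (∂_r g_{θθ} + ∂_θ g_{θr} - ∂_θ g_{rθ}) = (1/2)(1/r^2)((2*r) + (0) - (0)) = 1/r
Γ^θ_{φ φ} = (1/2) g^{θθ} (∂_φ g_{θφ} + ∂_φ g_{θφ} - ∂_θ g_{φφ}) = (1/2)(1/r^2)((0) + (0) - (r^2*sin(2*θ))) = -sin(2*θ)/2
Γ^φ_{r φ} = (1/2) g^{φφ} (∂_r g_{φφ} + ∂_φ g_{φr} - ∂_φ g_{rφ}) = (1/2)(1/(r^2*sin(θ)^2))((2*r*sin(θ)^2) + (0) - (0)) = 1/r
Γ^φ_{θ φ} = (1/2) g^{φφ} (∂_θ g_{φφ} + ∂_φ g_{φθ} - ∂_φ g_{θφ}) = (1/2)(1/(r^2*sin(θ)^2))((r^2*sin(2*θ)) + (0) - (0)) = 1/tan(θ)
All other Christoffel symbols are zero.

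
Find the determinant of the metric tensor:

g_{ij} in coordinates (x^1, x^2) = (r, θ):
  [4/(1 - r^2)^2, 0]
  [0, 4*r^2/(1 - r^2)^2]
For a 2×2 metric: det(g) = g_{11}·g_{22} - g_{12}·g_{21}
= (4/(1 - r^2)^2)·(4*r^2/(1 - r^2)^2) - (0)·(0)
= 16*r^2/(1 - r^2)^4 - 0
det(g) = 16*r^2/(1 - r^2)^4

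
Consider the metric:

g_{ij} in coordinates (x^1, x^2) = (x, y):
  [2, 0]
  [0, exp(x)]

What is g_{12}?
With x^1 = x, x^2 = y, g_{12} = g_{xy} is the row-1, column-2 entry of the matrix.
g_{12} = 0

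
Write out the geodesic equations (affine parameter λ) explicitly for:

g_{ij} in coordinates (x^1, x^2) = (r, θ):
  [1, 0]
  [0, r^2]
Geodesic equation: d^2x^k/dλ^2 + Γ^k_{ij} (dx^i/dλ)(dx^j/dλ) = 0.
Non-zero Christoffel symbols:
Γ^r_{θ θ} = -r
Γ^θ_{r θ} = 1/r
Substituting (the symmetric pair Γ^k_{ij}, Γ^k_{ji} combines into a factor 2):
d^2r/dλ^2 - r (dθ/dλ)^2 = 0
d^2θ/dλ^2 + (2/r) (dr/dλ)(dθ/dλ) = 0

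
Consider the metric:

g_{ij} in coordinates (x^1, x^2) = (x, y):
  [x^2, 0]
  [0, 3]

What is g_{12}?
With x^1 = x, x^2 = y, g_{12} = g_{xy} is the row-1, column-2 entry of the matrix.
g_{12} = 0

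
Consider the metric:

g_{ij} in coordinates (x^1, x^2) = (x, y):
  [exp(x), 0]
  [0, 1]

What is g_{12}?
With x^1 = x, x^2 = y, g_{12} = g_{xy} is the row-1, column-2 entry of the matrix.
g_{12} = 0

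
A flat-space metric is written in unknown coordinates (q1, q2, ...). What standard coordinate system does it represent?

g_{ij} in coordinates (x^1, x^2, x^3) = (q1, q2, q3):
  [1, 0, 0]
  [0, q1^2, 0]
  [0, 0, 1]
The line element ds^2 = dq1^2 + q1^2 dq2^2 + dq3^2 is dr^2 + r^2 dθ^2 + dz^2 with q1 = r, q2 = θ, q3 = z.
cylindrical coordinates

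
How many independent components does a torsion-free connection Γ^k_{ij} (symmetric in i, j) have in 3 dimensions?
Γ^k_{ij} has n choices for the upper index and n(n+1)/2 independent symmetric lower index pairs.
Total = 3 × 3×4/2 = 3 × 6 = 18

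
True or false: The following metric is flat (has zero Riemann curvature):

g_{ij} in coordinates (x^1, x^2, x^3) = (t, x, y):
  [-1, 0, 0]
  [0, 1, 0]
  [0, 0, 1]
All metric components are constant, so every Christoffel symbol vanishes and R^i_{jkl} = 0.
True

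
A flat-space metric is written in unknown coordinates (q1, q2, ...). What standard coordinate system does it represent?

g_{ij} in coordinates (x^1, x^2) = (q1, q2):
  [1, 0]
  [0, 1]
All components are constant and the metric is the identity, i.e. orthonormal rectilinear coordinates.
Cartesian (2D) coordinates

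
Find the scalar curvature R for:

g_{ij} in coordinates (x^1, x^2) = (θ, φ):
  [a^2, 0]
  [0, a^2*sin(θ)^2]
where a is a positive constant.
Non-zero Christoffel symbols (Γ^k_{ij} = Γ^k_{ji}):
Γ^θ_{φ φ} = -sin(2*θ)/2
Γ^φ_{θ φ} = 1/tan(θ)
Ricci tensor (R_{ij} = R^k_{ikj}): R_{θθ} = 1, R_{θφ} = 0, R_{φφ} = sin(θ)^2
Inverse metric: g^{θθ} = 1/a^2, g^{φφ} = 1/(a^2*sin(θ)^2)
R = g^{ij} R_{ij} = (1/a^2)(1) + (1/(a^2*sin(θ)^2))(sin(θ)^2) = 2/a^2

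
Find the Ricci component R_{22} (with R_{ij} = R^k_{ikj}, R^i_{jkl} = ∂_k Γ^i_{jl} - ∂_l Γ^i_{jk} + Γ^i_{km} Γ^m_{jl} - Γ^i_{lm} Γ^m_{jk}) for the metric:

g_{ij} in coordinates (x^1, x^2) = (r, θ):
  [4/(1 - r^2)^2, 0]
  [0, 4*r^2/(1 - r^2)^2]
Non-zero Christoffel symbols (Γ^k_{ij} = Γ^k_{ji}):
Γ^r_{r r} = 2*r/(1 - r^2)
Γ^r_{θ θ} = (r^3 + r)/(r^2 - 1)
Γ^θ_{r θ} = (-r^2 - 1)/(r^3 - r)
R^r_{θ r θ} = ∂_r Γ^r_{θ θ} - ∂_θ Γ^r_{θ r} + Γ^r_{r m} Γ^m_{θ θ} - Γ^r_{θ m} Γ^m_{θ r}
  = ((r^4 - 4*r^2 - 1)/(r^2 - 1)^2) - (0) + (-2*r^2*(r^2 + 1)/(r^2 - 1)^2) - (-(r^2 + 1)^2/(r^2 - 1)^2) = -4*r^2/(r^2 - 1)^2
R^θ_{θ θ θ} = 0 (a repeated index in an antisymmetric pair)
R_{θθ} = R^r_{θ r θ} + R^θ_{θ θ θ} = (-4*r^2/(r^2 - 1)^2) + (0) = -4*r^2/(r^2 - 1)^2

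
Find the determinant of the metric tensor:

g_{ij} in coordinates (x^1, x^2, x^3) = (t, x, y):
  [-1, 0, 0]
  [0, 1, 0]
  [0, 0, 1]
Diagonal metric: det(g) = g_{11}·g_{22}·g_{33}
= (-1)·(1)·(1)
det(g) = -1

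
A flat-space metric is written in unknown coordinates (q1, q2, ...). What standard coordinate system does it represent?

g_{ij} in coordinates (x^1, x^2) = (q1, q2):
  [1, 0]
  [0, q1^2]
The line element ds^2 = dq1^2 + q1^2 dq2^2 is dr^2 + r^2 dθ^2 with q1 = r, q2 = θ.
polar coordinates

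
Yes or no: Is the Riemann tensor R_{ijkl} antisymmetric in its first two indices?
R_{ijkl} = -R_{jikl} (follows from metric compatibility).
Yes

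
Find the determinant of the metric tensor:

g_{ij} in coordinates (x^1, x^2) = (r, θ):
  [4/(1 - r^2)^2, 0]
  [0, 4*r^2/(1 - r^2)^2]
For a 2×2 metric: det(g) = g_{11}·g_{22} - g_{12}·g_{21}
= (4/(1 - r^2)^2)·(4*r^2/(1 - r^2)^2) - (0)·(0)
= 16*r^2/(1 - r^2)^4 - 0
det(g) = 16*r^2/(1 - r^2)^4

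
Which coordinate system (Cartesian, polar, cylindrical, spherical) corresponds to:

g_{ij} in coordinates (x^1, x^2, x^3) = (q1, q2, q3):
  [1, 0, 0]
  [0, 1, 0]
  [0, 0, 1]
All components are constant and the metric is the identity, i.e. orthonormal rectilinear coordinates.
Cartesian (3D) coordinates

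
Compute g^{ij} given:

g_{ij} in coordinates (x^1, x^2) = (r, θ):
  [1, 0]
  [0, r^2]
The metric is diagonal, so g^{ij} is diagonal with entries 1/g_{ii}: diag(1, 1/(r^2)).
g^{ij}:
  [1, 0]
  [0, 1/r^2]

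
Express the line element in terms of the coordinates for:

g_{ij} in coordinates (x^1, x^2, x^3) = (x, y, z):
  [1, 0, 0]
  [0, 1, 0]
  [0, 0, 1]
ds^2 = g_{ij} dx^i dx^j; only the non-zero components contribute.
ds^2 = dx^2 + dy^2 + dz^2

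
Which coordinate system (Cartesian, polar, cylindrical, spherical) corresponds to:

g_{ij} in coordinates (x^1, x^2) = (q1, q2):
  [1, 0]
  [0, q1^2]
The line element ds^2 = dq1^2 + q1^2 dq2^2 is dr^2 + r^2 dθ^2 with q1 = r, q2 = θ.
polar coordinates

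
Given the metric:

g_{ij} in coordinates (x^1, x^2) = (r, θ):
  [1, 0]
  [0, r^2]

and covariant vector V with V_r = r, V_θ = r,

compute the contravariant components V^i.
Inverse metric (diagonal): g^{rr} = 1, g^{θθ} = 1/r^2
V^i = g^{ij} V_j:
V^r = (1)(r) + (0)(r) = r
V^θ = (0)(r) + (1/r^2)(r) = 1/r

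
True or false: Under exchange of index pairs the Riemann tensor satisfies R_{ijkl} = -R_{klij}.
The pair-exchange symmetry has a plus sign: R_{ijkl} = +R_{klij}.
False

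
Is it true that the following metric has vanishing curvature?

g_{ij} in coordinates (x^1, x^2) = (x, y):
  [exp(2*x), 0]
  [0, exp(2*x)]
Non-zero Christoffel symbols:
Γ^x_{x x} = 1
Γ^x_{y y} = -1
Γ^y_{x y} = 1
Ricci tensor: R_{xx} = 0, R_{xy} = 0, R_{yy} = 0
All R_{ij} vanish; in 2 dimensions the Riemann tensor is fully determined by the Ricci tensor, so R^i_{jkl} = 0: the metric is flat (curvilinear coordinates on flat space).
Yes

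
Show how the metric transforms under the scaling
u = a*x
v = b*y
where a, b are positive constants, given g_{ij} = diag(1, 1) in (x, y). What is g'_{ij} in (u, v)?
Invert the transformation: x = u/a, y = v/b
g'_{ij} = (∂x^k/∂x'^i)(∂x^l/∂x'^j) g_{kl}; with g_{kl} = δ_{kl} this is Σ_k (∂x^k/∂x'^i)(∂x^k/∂x'^j).
Jacobian: ∂x/∂u = 1/a, ∂x/∂v = 0, ∂y/∂u = 0, ∂y/∂v = 1/b
g'_{uu} = (1/a)(1/a) + (0)(0) = 1/a^2
g'_{uv} = (1/a)(0) + (0)(1/b) = 0
g'_{vv} = (0)(0) + (1/b)(1/b) = 1/b^2
g'_{ij} = diag(1/a^2, 1/b^2)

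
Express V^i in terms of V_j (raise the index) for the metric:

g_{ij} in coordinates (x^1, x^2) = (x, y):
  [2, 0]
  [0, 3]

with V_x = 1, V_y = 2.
Inverse metric (diagonal): g^{xx} = 1/2, g^{yy} = 1/3
V^i = g^{ij} V_j:
V^x = (1/2)(1) + (0)(2) = 1/2
V^y = (0)(1) + (1/3)(2) = 2/3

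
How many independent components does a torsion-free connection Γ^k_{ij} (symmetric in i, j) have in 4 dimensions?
Γ^k_{ij} has n choices for the upper index and n(n+1)/2 independent symmetric lower index pairs.
Total = 4 × 4×5/2 = 4 × 10 = 40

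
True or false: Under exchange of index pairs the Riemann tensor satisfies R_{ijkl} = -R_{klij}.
The pair-exchange symmetry has a plus sign: R_{ijkl} = +R_{klij}.
False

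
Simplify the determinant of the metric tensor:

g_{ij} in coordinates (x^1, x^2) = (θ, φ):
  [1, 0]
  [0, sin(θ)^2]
For a 2×2 metric: det(g) = g_{11}·g_{22} - g_{12}·g_{21}
= (1)·(sin(θ)^2) - (0)·(0)
= sin(θ)^2 - 0
det(g) = sin(θ)^2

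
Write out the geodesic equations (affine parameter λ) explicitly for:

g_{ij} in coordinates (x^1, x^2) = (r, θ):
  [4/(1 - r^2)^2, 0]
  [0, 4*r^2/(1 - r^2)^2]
Geodesic equation: d^2x^k/dλ^2 + Γ^k_{ij} (dx^i/dλ)(dx^j/dλ) = 0.
Non-zero Christoffel symbols:
Γ^r_{r r} = 2*r/(1 - r^2)
Γ^r_{θ θ} = (r^3 + r)/(r^2 - 1)
Γ^θ_{r θ} = (-r^2 - 1)/(r^3 - r)
Substituting (the symmetric pair Γ^k_{ij}, Γ^k_{ji} combines into a factor 2):
d^2r/dλ^2 + (2*r/(1 - r^2)) (dr/dλ)^2 + ((r^3 + r)/(r^2 - 1)) (dθ/dλ)^2 = 0
d^2θ/dλ^2 + ((-2*r^2 - 2)/(r^3 - r)) (dr/dλ)(dθ/dλ) = 0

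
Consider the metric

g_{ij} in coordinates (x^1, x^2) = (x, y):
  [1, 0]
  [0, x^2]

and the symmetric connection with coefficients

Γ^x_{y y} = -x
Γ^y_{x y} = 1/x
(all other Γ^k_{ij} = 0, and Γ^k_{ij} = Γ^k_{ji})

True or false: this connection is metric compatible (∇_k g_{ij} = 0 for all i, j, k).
Using ∇_k g_{ij} = ∂_k g_{ij} - Γ^m_{ki} g_{mj} - Γ^m_{kj} g_{im}:
e.g. ∇_x g_{yy} = (2*x) - (x) - (x) = 0
Every component ∇_k g_{ij} vanishes: the connection is metric compatible.
True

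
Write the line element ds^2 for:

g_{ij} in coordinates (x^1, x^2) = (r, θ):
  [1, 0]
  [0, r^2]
ds^2 = g_{ij} dx^i dx^j; only the non-zero components contribute.
ds^2 = dr^2 + r^2 dθ^2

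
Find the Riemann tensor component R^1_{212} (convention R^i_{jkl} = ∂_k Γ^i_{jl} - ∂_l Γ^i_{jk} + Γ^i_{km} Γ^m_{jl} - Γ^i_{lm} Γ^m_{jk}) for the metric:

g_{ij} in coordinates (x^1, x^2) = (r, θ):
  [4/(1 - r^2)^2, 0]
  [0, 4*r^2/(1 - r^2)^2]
Non-zero Christoffel symbols (Γ^k_{ij} = Γ^k_{ji}):
Γ^r_{r r} = 2*r/(1 - r^2)
Γ^r_{θ θ} = (r^3 + r)/(r^2 - 1)
Γ^θ_{r θ} = (-r^2 - 1)/(r^3 - r)
R^r_{θ r θ} = ∂_r Γ^r_{θ θ} - ∂_θ Γ^r_{θ r} + Γ^r_{r m} Γ^m_{θ θ} - Γ^r_{θ m} Γ^m_{θ r}
  = ((r^4 - 4*r^2 - 1)/(r^2 - 1)^2) - (0) + (-2*r^2*(r^2 + 1)/(r^2 - 1)^2) - (-(r^2 + 1)^2/(r^2 - 1)^2) = -4*r^2/(r^2 - 1)^2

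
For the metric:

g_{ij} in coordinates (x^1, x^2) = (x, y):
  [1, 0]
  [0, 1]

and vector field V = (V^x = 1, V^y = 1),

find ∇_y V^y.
All Christoffel symbols are zero.
∇_y V^y = ∂_y V^y + Γ^y_{y j} V^j
  = (0) + (0)(1) + (0)(1)
  = 0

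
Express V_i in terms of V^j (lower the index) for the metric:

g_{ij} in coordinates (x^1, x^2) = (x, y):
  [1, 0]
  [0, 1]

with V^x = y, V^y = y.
V_i = g_{ij} V^j:
V_x = (1)(y) + (0)(y) = y
V_y = (0)(y) + (1)(y) = y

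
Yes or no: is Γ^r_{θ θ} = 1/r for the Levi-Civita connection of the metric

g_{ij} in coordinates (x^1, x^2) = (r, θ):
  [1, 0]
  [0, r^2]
Γ^r_{θ θ} = (1/2) g^{rr} (∂_θ g_{rθ} + ∂_θ g_{rθ} - ∂_r g_{θθ}) = (1/2)(1)((0) + (0) - (2*r)) = -r
This differs from the proposed value 1/r.
No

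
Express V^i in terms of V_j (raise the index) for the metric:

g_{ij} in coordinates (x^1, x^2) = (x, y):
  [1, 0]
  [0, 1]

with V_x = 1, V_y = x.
Inverse metric (diagonal): g^{xx} = 1, g^{yy} = 1
V^i = g^{ij} V_j:
V^x = (1)(1) + (0)(x) = 1
V^y = (0)(1) + (1)(x) = x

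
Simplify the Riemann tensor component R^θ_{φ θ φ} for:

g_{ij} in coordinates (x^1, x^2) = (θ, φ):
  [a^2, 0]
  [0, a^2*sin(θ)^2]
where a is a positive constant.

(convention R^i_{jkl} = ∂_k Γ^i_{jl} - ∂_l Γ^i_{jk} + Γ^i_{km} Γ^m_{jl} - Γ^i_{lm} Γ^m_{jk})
Non-zero Christoffel symbols (Γ^k_{ij} = Γ^k_{ji}):
Γ^θ_{φ φ} = -sin(2*θ)/2
Γ^φ_{θ φ} = 1/tan(θ)
R^θ_{φ θ φ} = ∂_θ Γ^θ_{φ φ} - ∂_φ Γ^θ_{φ θ} + Γ^θ_{θ m} Γ^m_{φ φ} - Γ^θ_{φ m} Γ^m_{φ θ}
  = (-cos(2*θ)) - (0) + (0) - (-cos(θ)^2) = sin(θ)^2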